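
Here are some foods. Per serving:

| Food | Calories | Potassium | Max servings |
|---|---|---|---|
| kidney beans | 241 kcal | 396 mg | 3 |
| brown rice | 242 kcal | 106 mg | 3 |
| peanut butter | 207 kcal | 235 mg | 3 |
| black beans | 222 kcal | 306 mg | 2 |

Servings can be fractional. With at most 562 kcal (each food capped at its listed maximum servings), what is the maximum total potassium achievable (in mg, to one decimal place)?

Potassium per kcal: kidney beans 1.643, black beans 1.378, peanut butter 1.135, brown rice 0.438.
Take 2.332 servings of kidney beans: uses 562 kcal, +923.5 mg potassium (running total 923.5 mg).
Greedy by best ratio exhausts the calories allowance optimally: 923.5 mg.

923.5 mg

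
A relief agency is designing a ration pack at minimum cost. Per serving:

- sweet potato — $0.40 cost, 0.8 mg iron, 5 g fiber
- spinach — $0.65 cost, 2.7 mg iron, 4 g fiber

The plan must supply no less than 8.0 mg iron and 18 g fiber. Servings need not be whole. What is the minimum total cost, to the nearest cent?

This is a tiny linear program; its minimum lies at a vertex of the feasible set. List the vertices and price them.
sweet potato only: max(8.0/0.8, 18/5) = 10 servings → $4.00.
spinach only: max(8.0/2.7, 18/4) = 4.5 servings → $2.92.
sweet potato + spinach with both tight: 1.612 servings and 2.485 servings → $2.26.
The minimum over all feasible corners is $2.26.

$2.26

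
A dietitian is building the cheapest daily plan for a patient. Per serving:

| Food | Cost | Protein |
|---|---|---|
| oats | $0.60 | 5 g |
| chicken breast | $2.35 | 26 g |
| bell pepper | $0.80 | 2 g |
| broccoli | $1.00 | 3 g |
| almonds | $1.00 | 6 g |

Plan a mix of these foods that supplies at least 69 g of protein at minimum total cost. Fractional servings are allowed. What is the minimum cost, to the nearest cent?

$6.24

Cost per g of protein: chicken breast $0.0904, oats $0.1200, almonds $0.1667, broccoli $0.3333, bell pepper $0.4000.
With no serving limits, use only chicken breast: 69 g / 26 g = 2.654 servings × $2.35 = $6.24.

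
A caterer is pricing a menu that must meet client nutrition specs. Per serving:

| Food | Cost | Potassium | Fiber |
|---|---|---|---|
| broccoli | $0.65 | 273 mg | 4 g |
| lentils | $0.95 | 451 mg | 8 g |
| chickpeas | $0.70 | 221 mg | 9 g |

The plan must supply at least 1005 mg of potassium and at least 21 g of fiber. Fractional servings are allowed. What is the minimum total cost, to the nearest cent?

With two linear requirements the optimum uses one or two foods; enumerate the corners.
broccoli only: max(1005/273, 21/4) = 5.25 servings → $3.41.
lentils only: max(1005/451, 21/8) = 2.625 servings → $2.49.
chickpeas only: max(1005/221, 21/9) = 4.548 servings → $3.18.
broccoli + lentils: the both-tight solution has a negative serving — not a feasible corner.
broccoli + chickpeas with both tight: 2.8 servings and 1.089 servings → $2.58.
lentils + chickpeas with both tight: 1.922 servings and 0.6246 servings → $2.26.
So the least-cost plan costs $2.26.

$2.26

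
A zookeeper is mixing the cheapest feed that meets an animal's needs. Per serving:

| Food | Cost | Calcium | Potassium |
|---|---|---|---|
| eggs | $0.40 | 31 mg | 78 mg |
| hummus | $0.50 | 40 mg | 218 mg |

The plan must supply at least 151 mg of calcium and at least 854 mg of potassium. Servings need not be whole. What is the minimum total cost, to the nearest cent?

$1.96

Minimising a linear cost over {calcium ≥ 151, potassium ≥ 854, servings ≥ 0} — the optimum is at a vertex, using one or two foods.
eggs only: max(151/31, 854/78) = 10.95 servings → $4.38.
hummus only: max(151/40, 854/218) = 3.917 servings → $1.96.
eggs + hummus: the both-tight solution has a negative serving — not a feasible corner.
So the least-cost plan costs $1.96.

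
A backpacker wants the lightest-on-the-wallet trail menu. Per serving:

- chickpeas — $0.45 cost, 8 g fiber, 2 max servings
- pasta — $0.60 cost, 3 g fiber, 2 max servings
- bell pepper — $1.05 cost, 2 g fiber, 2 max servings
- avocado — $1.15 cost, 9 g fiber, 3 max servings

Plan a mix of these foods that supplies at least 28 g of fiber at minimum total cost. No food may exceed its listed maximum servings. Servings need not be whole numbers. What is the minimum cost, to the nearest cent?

$2.43

Cost per g of fiber: chickpeas $0.0563, avocado $0.1278, pasta $0.2000, bell pepper $0.5250.
Take 2 servings of chickpeas: +16.0 g fiber for $0.90 (total $0.90, still need 12.0 g).
Take 1.333 servings of avocado: +12.0 g fiber for $1.53 (total $2.43, still need 0.0 g).
Greedy by cheapest-per-g is optimal for a single linear constraint, so the minimum cost is $2.43.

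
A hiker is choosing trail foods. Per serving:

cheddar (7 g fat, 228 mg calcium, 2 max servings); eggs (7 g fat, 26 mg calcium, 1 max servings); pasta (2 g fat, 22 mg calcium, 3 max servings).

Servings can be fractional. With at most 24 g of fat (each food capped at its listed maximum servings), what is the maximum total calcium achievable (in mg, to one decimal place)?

536.9 mg

Calcium per g fat: cheddar 32.57, pasta 11, eggs 3.714.
Take 2 servings of cheddar: uses 14 g fat, +456.0 mg calcium (running total 456.0 mg).
Take 3 servings of pasta: uses 6 g fat, +66.0 mg calcium (running total 522.0 mg).
Take 0.5714 servings of eggs: uses 4 g fat, +14.9 mg calcium (running total 536.9 mg).
Filling greedily by calcium-per-g fat is optimal for one linear limit, giving 536.9 mg.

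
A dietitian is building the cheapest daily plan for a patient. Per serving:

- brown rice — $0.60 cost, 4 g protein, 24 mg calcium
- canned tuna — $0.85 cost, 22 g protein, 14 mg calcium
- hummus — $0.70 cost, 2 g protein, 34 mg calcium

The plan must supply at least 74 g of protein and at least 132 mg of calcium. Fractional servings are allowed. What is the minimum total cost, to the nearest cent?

This is a tiny linear program; its minimum lies at a vertex of the feasible set. List the vertices and price them.
brown rice only: max(74/4, 132/24) = 18.5 servings → $11.10.
canned tuna only: max(74/22, 132/14) = 9.429 servings → $8.01.
hummus only: max(74/2, 132/34) = 37 servings → $25.90.
brown rice + canned tuna with both tight: 3.958 servings and 2.644 servings → $4.62.
brown rice + hummus: intersection lies outside the first quadrant.
canned tuna + hummus with both tight: 3.128 servings and 2.594 servings → $4.47.
So the least-cost plan costs $4.47.

$4.47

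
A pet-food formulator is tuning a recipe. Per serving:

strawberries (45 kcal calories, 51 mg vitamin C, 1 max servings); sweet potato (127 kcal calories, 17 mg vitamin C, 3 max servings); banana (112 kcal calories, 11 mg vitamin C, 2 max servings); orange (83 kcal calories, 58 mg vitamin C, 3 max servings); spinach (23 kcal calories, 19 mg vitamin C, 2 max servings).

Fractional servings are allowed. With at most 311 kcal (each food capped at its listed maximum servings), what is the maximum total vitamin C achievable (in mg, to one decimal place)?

242.7 mg

Vitamin C per kcal: strawberries 1.133, spinach 0.8261, orange 0.6988, sweet potato 0.1339, banana 0.09821.
Take 1 serving of strawberries: uses 45 kcal, +51.0 mg vitamin C (running total 51.0 mg).
Take 2 servings of spinach: uses 46 kcal, +38.0 mg vitamin C (running total 89.0 mg).
Take 2.651 servings of orange: uses 220 kcal, +153.7 mg vitamin C (running total 242.7 mg).
Filling greedily by vitamin C-per-kcal is optimal for one linear limit, giving 242.7 mg.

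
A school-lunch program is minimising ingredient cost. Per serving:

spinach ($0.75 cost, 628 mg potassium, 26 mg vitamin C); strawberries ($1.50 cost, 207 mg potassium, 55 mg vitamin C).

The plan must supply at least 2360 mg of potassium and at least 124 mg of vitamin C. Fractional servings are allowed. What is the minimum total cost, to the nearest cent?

Check every corner: each single food scaled to meet both minima, and each pair solved so both constraints bind.
spinach only: max(2360/628, 124/26) = 4.769 servings → $3.58.
strawberries only: max(2360/207, 124/55) = 11.4 servings → $17.10.
spinach + strawberries with both tight: 3.571 servings and 0.5663 servings → $3.53.
The minimum over all feasible corners is $3.53.

$3.53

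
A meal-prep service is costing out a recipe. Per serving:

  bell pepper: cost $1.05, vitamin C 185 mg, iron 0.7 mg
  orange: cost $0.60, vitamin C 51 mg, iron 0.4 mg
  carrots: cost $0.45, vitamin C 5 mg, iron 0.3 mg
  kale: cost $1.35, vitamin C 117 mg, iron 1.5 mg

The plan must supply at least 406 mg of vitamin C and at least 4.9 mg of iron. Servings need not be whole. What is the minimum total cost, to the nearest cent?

An LP optimum is at a vertex; with two nutrient constraints at most two foods are used. Check each candidate.
bell pepper only: max(406/185, 4.9/0.7) = 7 servings → $7.35.
orange only: max(406/51, 4.9/0.4) = 12.25 servings → $7.35.
carrots only: max(406/5, 4.9/0.3) = 81.2 servings → $36.54.
kale only: max(406/117, 4.9/1.5) = 3.47 servings → $4.68.
bell pepper + orange: intersection lies outside the first quadrant.
bell pepper + carrots with both tight: 1.871 servings and 11.97 servings → $7.35.
bell pepper + kale with both tight: 0.1825 servings and 3.181 servings → $4.49.
orange + carrots with both tight: 7.316 servings and 6.579 servings → $7.35.
orange + kale with both tight: 1.202 servings and 2.946 servings → $4.70.
carrots + kale with both targets exact would need a negative amount; discard.
Cheapest feasible corner: $4.49.

$4.49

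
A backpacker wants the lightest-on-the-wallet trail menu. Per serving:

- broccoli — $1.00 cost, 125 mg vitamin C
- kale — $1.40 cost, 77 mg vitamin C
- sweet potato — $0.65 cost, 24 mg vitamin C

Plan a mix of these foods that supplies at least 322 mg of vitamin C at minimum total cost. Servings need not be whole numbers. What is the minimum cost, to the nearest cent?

Cost per mg of vitamin C: broccoli $0.0080, kale $0.0182, sweet potato $0.0271.
With no serving limits, use only broccoli: 322 mg / 125 mg = 2.576 servings × $1.00 = $2.58.

$2.58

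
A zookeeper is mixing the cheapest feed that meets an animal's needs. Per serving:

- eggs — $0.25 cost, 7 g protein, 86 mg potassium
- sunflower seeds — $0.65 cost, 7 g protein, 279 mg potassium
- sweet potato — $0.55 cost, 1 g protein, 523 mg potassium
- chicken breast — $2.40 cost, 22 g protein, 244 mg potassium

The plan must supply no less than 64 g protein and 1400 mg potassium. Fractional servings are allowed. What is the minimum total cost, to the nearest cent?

$2.90

Check every corner: each single food scaled to meet both minima, and each pair solved so both constraints bind.
eggs only: max(64/7, 1400/86) = 16.28 servings → $4.07.
sunflower seeds only: max(64/7, 1400/279) = 9.143 servings → $5.94.
sweet potato only: max(64/1, 1400/523) = 64 servings → $35.20.
chicken breast only: max(64/22, 1400/244) = 5.738 servings → $13.77.
eggs + sunflower seeds with both tight: 5.963 servings and 3.18 servings → $3.56.
eggs + sweet potato with both tight: 8.971 servings and 1.202 servings → $2.90.
eggs + chicken breast with both targets exact would need a negative amount; discard.
sunflower seeds + sweet potato: the both-tight solution has a negative serving — not a feasible corner.
sunflower seeds + chicken breast with both tight: 3.428 servings and 1.819 servings → $6.59.
sweet potato + chicken breast with both tight: 1.348 servings and 2.848 servings → $7.58.
So the least-cost plan costs $2.90.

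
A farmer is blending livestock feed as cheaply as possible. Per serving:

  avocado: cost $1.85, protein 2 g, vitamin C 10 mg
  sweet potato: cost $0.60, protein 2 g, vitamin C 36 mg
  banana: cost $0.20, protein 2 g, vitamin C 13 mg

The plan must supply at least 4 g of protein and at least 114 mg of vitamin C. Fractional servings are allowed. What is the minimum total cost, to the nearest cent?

$1.75

Check every corner: each single food scaled to meet both minima, and each pair solved so both constraints bind.
avocado only: max(4/2, 114/10) = 11.4 servings → $21.09.
sweet potato only: max(4/2, 114/36) = 3.167 servings → $1.90.
banana only: max(4/2, 114/13) = 8.769 servings → $1.75.
avocado + sweet potato: the both-tight solution has a negative serving — not a feasible corner.
avocado + banana: intersection lies outside the first quadrant.
sweet potato + banana: the both-tight solution has a negative serving — not a feasible corner.
So the least-cost plan costs $1.75.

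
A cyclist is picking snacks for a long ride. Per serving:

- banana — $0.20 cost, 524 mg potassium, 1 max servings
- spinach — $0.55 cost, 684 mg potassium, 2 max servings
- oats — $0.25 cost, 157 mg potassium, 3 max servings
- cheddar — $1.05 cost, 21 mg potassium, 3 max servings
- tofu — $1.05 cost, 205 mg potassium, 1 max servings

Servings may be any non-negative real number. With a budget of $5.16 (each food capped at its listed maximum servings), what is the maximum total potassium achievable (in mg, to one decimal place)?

2609.2 mg

Potassium per dollar: banana 2620, spinach 1244, oats 628, tofu 195.2, cheddar 20.
Take 1 serving of banana: spends $0.20, +524.0 mg potassium (running total 524.0 mg).
Take 2 servings of spinach: spends $1.10, +1368.0 mg potassium (running total 1892.0 mg).
Take 3 servings of oats: spends $0.75, +471.0 mg potassium (running total 2363.0 mg).
Take 1 serving of tofu: spends $1.05, +205.0 mg potassium (running total 2568.0 mg).
Take 1.962 servings of cheddar: spends $2.06, +41.2 mg potassium (running total 2609.2 mg).
Filling greedily by potassium-per-dollar is optimal for one linear limit, giving 2609.2 mg.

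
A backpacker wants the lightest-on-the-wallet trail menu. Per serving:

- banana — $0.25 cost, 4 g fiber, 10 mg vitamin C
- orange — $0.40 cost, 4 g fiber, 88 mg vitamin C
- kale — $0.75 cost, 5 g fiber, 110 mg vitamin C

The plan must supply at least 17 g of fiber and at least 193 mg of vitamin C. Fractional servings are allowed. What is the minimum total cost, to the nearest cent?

$1.35

An LP optimum is at a vertex; with two nutrient constraints at most two foods are used. Check each candidate.
banana only: max(17/4, 193/10) = 19.3 servings → $4.83.
orange only: max(17/4, 193/88) = 4.25 servings → $1.70.
kale only: max(17/5, 193/110) = 3.4 servings → $2.55.
banana + orange with both tight: 2.321 servings and 1.929 servings → $1.35.
banana + kale with both tight: 2.321 servings and 1.544 servings → $1.74.
orange + kale (both tight): parallel constraints — no distinct corner.
Cheapest feasible corner: $1.35.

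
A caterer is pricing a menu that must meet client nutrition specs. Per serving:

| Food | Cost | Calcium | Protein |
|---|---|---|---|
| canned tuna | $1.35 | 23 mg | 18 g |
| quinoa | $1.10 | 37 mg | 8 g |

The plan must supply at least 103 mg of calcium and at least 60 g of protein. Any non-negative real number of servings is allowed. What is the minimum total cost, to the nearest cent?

Compare the cost at each extreme point of the feasible region.
canned tuna only: max(103/23, 60/18) = 4.478 servings → $6.05.
quinoa only: max(103/37, 60/8) = 7.5 servings → $8.25.
canned tuna + quinoa with both tight: 2.896 servings and 0.9834 servings → $4.99.
So the least-cost plan costs $4.99.

$4.99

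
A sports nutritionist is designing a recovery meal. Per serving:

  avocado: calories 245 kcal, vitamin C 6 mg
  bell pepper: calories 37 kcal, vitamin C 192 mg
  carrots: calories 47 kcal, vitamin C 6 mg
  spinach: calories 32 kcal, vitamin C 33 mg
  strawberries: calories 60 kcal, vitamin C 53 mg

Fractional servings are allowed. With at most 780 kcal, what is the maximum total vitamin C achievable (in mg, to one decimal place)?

4047.6 mg

Vitamin C per kcal: bell pepper 5.189, spinach 1.031, strawberries 0.8833, carrots 0.1277, avocado 0.02449.
With no serving limits, spend the whole calories allowance on bell pepper: 780 kcal / 37 kcal × 192 mg = 4047.6 mg.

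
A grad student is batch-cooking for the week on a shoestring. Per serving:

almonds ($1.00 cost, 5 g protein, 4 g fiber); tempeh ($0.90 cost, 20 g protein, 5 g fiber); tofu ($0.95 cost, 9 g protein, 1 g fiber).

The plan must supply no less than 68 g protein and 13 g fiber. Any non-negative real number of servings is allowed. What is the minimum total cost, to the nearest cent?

$3.06

The cheapest plan sits at a corner of the feasible region — with two constraints it uses at most two foods.
almonds only: max(68/5, 13/4) = 13.6 servings → $13.60.
tempeh only: max(68/20, 13/5) = 3.4 servings → $3.06.
tofu only: max(68/9, 13/1) = 13 servings → $12.35.
almonds + tempeh: the both-tight solution has a negative serving — not a feasible corner.
almonds + tofu with both tight: 1.581 servings and 6.677 servings → $7.92.
tempeh + tofu with both tight: 1.96 servings and 3.2 servings → $4.80.
Cheapest feasible corner: $3.06.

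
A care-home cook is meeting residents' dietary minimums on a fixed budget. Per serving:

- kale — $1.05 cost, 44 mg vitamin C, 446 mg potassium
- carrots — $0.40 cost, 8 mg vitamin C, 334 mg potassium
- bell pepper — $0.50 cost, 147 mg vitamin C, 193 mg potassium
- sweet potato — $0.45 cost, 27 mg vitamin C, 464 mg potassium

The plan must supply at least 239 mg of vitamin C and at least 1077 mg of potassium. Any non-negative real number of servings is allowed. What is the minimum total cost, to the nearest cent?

kale only: max(239/44, 1077/446) = 5.432 servings → $5.70.
carrots only: max(239/8, 1077/334) = 29.88 servings → $11.95.
bell pepper only: max(239/147, 1077/193) = 5.58 servings → $2.79.
sweet potato only: max(239/27, 1077/464) = 8.852 servings → $3.98.
kale + carrots: intersection lies outside the first quadrant.
kale + bell pepper with both tight: 1.966 servings and 1.037 servings → $2.58.
kale + sweet potato: intersection lies outside the first quadrant.
carrots + bell pepper with both tight: 2.359 servings and 1.497 servings → $1.69.
carrots + sweet potato with both targets exact would need a negative amount; discard.
bell pepper + sweet potato with both tight: 1.299 servings and 1.781 servings → $1.45.
The minimum over all feasible corners is $1.45.

$1.45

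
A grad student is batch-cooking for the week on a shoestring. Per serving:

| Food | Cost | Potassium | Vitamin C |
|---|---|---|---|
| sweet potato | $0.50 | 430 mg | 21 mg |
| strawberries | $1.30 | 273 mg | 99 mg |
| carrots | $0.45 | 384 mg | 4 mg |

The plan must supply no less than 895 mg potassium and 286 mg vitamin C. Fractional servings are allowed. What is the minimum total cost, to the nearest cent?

This is a tiny linear program; its minimum lies at a vertex of the feasible set. List the vertices and price them.
sweet potato only: max(895/430, 286/21) = 13.62 servings → $6.81.
strawberries only: max(895/273, 286/99) = 3.278 servings → $4.26.
carrots only: max(895/384, 286/4) = 71.5 servings → $32.17.
sweet potato + strawberries with both tight: 0.2858 servings and 2.828 servings → $3.82.
sweet potato + carrots: intersection lies outside the first quadrant.
strawberries + carrots with both tight: 2.877 servings and 0.2851 servings → $3.87.
Cheapest feasible corner: $3.82.

$3.82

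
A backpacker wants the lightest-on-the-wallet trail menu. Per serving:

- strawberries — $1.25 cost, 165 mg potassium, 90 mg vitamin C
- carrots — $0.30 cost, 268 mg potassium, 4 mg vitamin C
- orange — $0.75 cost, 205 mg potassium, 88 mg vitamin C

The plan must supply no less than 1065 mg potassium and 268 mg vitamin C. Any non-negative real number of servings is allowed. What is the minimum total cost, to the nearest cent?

An LP optimum is at a vertex; with two nutrient constraints at most two foods are used. Check each candidate.
strawberries only: max(1065/165, 268/90) = 6.455 servings → $8.07.
carrots only: max(1065/268, 268/4) = 67 servings → $20.10.
orange only: max(1065/205, 268/88) = 5.195 servings → $3.90.
strawberries + carrots with both tight: 2.88 servings and 2.201 servings → $4.26.
strawberries + orange: intersection lies outside the first quadrant.
carrots + orange with both tight: 1.704 servings and 2.968 servings → $2.74.
So the least-cost plan costs $2.74.

$2.74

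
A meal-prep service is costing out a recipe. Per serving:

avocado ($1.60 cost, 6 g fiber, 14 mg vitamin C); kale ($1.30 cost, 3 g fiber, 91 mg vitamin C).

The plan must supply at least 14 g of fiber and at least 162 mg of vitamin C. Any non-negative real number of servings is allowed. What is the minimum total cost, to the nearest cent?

$4.50

Check every corner: each single food scaled to meet both minima, and each pair solved so both constraints bind.
avocado only: max(14/6, 162/14) = 11.57 servings → $18.51.
kale only: max(14/3, 162/91) = 4.667 servings → $6.07.
avocado + kale with both tight: 1.563 servings and 1.54 servings → $4.50.
So the least-cost plan costs $4.50.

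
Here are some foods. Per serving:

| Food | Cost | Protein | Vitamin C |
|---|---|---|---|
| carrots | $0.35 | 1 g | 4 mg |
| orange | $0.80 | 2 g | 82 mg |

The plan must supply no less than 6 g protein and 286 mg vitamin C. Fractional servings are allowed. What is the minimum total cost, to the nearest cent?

An LP optimum is at a vertex; with two nutrient constraints at most two foods are used. Check each candidate.
carrots only: max(6/1, 286/4) = 71.5 servings → $25.02.
orange only: max(6/2, 286/82) = 3.488 servings → $2.79.
carrots + orange: intersection lies outside the first quadrant.
Cheapest feasible corner: $2.79.

$2.79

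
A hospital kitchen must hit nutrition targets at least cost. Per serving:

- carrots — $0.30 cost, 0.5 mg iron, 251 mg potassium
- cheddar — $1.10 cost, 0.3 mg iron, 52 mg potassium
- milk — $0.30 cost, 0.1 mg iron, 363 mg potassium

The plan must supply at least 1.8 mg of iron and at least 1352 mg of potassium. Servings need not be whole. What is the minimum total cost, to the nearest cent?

carrots only: max(1.8/0.5, 1352/251) = 5.386 servings → $1.62.
cheddar only: max(1.8/0.3, 1352/52) = 26 servings → $28.60.
milk only: max(1.8/0.1, 1352/363) = 18 servings → $5.40.
carrots + cheddar with both targets exact would need a negative amount; discard.
carrots + milk with both tight: 3.313 servings and 1.434 servings → $1.42.
cheddar + milk with both tight: 4.997 servings and 3.009 servings → $6.40.
The minimum over all feasible corners is $1.42.

$1.42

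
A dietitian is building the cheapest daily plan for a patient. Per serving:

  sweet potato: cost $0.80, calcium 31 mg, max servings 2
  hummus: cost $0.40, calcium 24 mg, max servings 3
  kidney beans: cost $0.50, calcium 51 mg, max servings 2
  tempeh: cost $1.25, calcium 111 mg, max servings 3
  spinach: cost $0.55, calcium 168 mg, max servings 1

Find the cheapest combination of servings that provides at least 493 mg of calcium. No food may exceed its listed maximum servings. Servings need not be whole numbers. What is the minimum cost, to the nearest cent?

$4.06

Cost per mg of calcium: spinach $0.0033, kidney beans $0.0098, tempeh $0.0113, hummus $0.0167, sweet potato $0.0258.
Take 1 serving of spinach: +168.0 mg calcium for $0.55 (total $0.55, still need 325.0 mg).
Take 2 servings of kidney beans: +102.0 mg calcium for $1.00 (total $1.55, still need 223.0 mg).
Take 2.009 servings of tempeh: +223.0 mg calcium for $2.51 (total $4.06, still need 0.0 mg).
Filling from the cheapest source first is optimal under one linear minimum: $4.06.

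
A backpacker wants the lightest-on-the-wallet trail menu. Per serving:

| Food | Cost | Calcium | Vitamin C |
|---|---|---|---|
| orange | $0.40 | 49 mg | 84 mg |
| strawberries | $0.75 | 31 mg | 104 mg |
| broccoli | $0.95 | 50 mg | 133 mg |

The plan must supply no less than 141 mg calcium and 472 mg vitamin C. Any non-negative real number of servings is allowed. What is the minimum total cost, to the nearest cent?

$2.25

Check every corner: each single food scaled to meet both minima, and each pair solved so both constraints bind.
orange only: max(141/49, 472/84) = 5.619 servings → $2.25.
strawberries only: max(141/31, 472/104) = 4.548 servings → $3.41.
broccoli only: max(141/50, 472/133) = 3.549 servings → $3.37.
orange + strawberries with both tight: 0.01284 servings and 4.528 servings → $3.40.
orange + broccoli: the both-tight solution has a negative serving — not a feasible corner.
strawberries + broccoli with both tight: 4.5 servings and 0.02971 servings → $3.40.
So the least-cost plan costs $2.25.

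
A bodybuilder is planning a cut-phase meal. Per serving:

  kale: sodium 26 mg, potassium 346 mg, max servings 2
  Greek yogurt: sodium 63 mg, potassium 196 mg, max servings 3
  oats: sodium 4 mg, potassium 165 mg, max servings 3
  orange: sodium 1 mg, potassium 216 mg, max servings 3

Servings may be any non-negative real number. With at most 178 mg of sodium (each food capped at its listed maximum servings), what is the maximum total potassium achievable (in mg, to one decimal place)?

2180.3 mg

Potassium per mg sodium: orange 216, oats 41.25, kale 13.31, Greek yogurt 3.111.
Take 3 servings of orange: uses 3 mg sodium, +648.0 mg potassium (running total 648.0 mg).
Take 3 servings of oats: uses 12 mg sodium, +495.0 mg potassium (running total 1143.0 mg).
Take 2 servings of kale: uses 52 mg sodium, +692.0 mg potassium (running total 1835.0 mg).
Take 1.762 servings of Greek yogurt: uses 111 mg sodium, +345.3 mg potassium (running total 2180.3 mg).
Greedy by best ratio exhausts the sodium allowance optimally: 2180.3 mg.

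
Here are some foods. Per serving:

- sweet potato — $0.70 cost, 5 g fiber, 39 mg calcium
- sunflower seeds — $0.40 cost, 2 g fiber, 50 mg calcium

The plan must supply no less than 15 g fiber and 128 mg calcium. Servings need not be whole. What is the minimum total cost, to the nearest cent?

$2.14

sweet potato only: max(15/5, 128/39) = 3.282 servings → $2.30.
sunflower seeds only: max(15/2, 128/50) = 7.5 servings → $3.00.
sweet potato + sunflower seeds with both tight: 2.872 servings and 0.3198 servings → $2.14.
Cheapest feasible corner: $2.14.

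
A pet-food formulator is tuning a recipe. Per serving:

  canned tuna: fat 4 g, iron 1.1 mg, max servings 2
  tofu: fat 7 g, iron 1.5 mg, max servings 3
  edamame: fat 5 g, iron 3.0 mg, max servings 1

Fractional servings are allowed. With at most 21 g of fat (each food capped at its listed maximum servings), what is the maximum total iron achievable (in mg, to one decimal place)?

Iron per g fat: edamame 0.6, canned tuna 0.275, tofu 0.2143.
Take 1 serving of edamame: uses 5 g fat, +3.0 mg iron (running total 3.0 mg).
Take 2 servings of canned tuna: uses 8 g fat, +2.2 mg iron (running total 5.2 mg).
Take 1.143 servings of tofu: uses 8 g fat, +1.7 mg iron (running total 6.9 mg).
Greedy by best ratio exhausts the fat allowance optimally: 6.9 mg.

6.9 mg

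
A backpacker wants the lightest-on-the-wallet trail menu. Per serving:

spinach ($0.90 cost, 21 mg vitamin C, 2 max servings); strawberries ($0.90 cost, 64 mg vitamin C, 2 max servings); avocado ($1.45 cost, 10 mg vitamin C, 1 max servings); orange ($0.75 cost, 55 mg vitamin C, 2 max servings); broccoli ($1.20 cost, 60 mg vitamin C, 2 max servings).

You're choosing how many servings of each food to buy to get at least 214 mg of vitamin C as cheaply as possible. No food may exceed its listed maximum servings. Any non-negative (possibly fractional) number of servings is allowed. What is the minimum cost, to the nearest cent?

$2.96

Cost per mg of vitamin C: orange $0.0136, strawberries $0.0141, broccoli $0.0200, spinach $0.0429, avocado $0.1450.
Take 2 servings of orange: +110.0 mg vitamin C for $1.50 (total $1.50, still need 104.0 mg).
Take 1.625 servings of strawberries: +104.0 mg vitamin C for $1.46 (total $2.96, still need 0.0 mg).
Filling from the cheapest source first is optimal under one linear minimum: $2.96.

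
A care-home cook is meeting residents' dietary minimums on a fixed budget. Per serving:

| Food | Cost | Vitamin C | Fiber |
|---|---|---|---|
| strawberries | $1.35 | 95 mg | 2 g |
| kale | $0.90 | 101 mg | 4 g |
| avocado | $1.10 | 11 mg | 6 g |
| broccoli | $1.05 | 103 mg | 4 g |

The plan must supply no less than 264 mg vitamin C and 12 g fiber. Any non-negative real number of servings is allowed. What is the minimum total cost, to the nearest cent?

With two linear requirements the optimum uses one or two foods; enumerate the corners.
strawberries only: max(264/95, 12/2) = 6 servings → $8.10.
kale only: max(264/101, 12/4) = 3 servings → $2.70.
avocado only: max(264/11, 12/6) = 24 servings → $26.40.
broccoli only: max(264/103, 12/4) = 3 servings → $3.15.
strawberries + kale: the both-tight solution has a negative serving — not a feasible corner.
strawberries + avocado with both tight: 2.65 servings and 1.117 servings → $4.81.
strawberries + broccoli with both targets exact would need a negative amount; discard.
kale + avocado with both tight: 2.584 servings and 0.2776 servings → $2.63.
kale + broccoli: the both-tight solution has a negative serving — not a feasible corner.
avocado + broccoli with both tight: 0.3136 servings and 2.53 servings → $3.00.
The minimum over all feasible corners is $2.63.

$2.63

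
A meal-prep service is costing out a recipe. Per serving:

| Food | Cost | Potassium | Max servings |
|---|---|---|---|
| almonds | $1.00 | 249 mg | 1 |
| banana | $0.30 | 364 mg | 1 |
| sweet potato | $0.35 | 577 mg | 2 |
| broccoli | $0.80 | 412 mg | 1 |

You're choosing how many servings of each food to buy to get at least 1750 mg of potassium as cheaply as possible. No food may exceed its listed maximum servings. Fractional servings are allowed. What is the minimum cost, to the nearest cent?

$1.45

Cost per mg of potassium: sweet potato $0.0006, banana $0.0008, broccoli $0.0019, almonds $0.0040.
Take 2 servings of sweet potato: +1154.0 mg potassium for $0.70 (total $0.70, still need 596.0 mg).
Take 1 serving of banana: +364.0 mg potassium for $0.30 (total $1.00, still need 232.0 mg).
Take 0.5631 servings of broccoli: +232.0 mg potassium for $0.45 (total $1.45, still need 0.0 mg).
Filling from the cheapest source first is optimal under one linear minimum: $1.45.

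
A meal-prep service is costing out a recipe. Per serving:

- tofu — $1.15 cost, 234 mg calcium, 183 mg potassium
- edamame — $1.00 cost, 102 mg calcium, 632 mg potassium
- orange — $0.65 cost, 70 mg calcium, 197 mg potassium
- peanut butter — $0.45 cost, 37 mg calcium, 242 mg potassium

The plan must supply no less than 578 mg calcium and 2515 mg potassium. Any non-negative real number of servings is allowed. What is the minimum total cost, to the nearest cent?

This is a tiny linear program; its minimum lies at a vertex of the feasible set. List the vertices and price them.
tofu only: max(578/234, 2515/183) = 13.74 servings → $15.80.
edamame only: max(578/102, 2515/632) = 5.667 servings → $5.67.
orange only: max(578/70, 2515/197) = 12.77 servings → $8.30.
peanut butter only: max(578/37, 2515/242) = 15.62 servings → $7.03.
tofu + edamame with both tight: 0.8417 servings and 3.736 servings → $4.70.
tofu + orange: intersection lies outside the first quadrant.
tofu + peanut butter with both tight: 0.9391 servings and 9.682 servings → $5.44.
edamame + orange with both tight: 2.575 servings and 4.505 servings → $5.50.
edamame + peanut butter: intersection lies outside the first quadrant.
orange + peanut butter with both tight: 4.851 servings and 6.443 servings → $6.05.
The minimum over all feasible corners is $4.70.

$4.70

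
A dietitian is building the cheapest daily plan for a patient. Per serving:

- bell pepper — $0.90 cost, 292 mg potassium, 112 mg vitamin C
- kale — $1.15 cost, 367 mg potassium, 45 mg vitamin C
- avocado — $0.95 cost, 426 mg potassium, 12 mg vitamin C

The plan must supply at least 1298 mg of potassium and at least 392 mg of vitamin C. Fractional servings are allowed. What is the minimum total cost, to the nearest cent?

$3.75

With two linear requirements the optimum uses one or two foods; enumerate the corners.
bell pepper only: max(1298/292, 392/112) = 4.445 servings → $4.00.
kale only: max(1298/367, 392/45) = 8.711 servings → $10.02.
avocado only: max(1298/426, 392/12) = 32.67 servings → $31.03.
bell pepper + kale with both tight: 3.056 servings and 1.105 servings → $4.02.
bell pepper + avocado with both tight: 3.425 servings and 0.6992 servings → $3.75.
kale + avocado with both targets exact would need a negative amount; discard.
So the least-cost plan costs $3.75.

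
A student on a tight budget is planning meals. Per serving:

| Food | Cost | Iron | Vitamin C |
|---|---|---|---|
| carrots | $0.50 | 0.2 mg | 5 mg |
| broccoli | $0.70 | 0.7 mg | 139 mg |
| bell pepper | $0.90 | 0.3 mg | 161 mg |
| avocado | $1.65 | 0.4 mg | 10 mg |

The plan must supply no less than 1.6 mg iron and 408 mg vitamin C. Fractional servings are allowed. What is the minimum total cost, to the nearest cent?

$2.05

The cheapest plan sits at a corner of the feasible region — with two constraints it uses at most two foods.
carrots only: max(1.6/0.2, 408/5) = 81.6 servings → $40.80.
broccoli only: max(1.6/0.7, 408/139) = 2.935 servings → $2.05.
bell pepper only: max(1.6/0.3, 408/161) = 5.333 servings → $4.80.
avocado only: max(1.6/0.4, 408/10) = 40.8 servings → $67.32.
carrots + broccoli: intersection lies outside the first quadrant.
carrots + bell pepper with both tight: 4.404 servings and 2.397 servings → $4.36.
carrots + avocado (both tight): parallel constraints — no distinct corner.
broccoli + bell pepper with both tight: 1.904 servings and 0.8901 servings → $2.13.
broccoli + avocado: intersection lies outside the first quadrant.
bell pepper + avocado with both tight: 2.397 servings and 2.202 servings → $5.79.
So the least-cost plan costs $2.05.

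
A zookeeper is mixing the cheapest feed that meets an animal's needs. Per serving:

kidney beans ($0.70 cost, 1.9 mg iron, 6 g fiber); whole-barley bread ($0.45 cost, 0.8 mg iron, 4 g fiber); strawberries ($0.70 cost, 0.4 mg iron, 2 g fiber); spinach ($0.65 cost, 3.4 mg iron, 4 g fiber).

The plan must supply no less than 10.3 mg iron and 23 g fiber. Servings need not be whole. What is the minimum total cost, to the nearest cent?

A basic optimal solution has at most two foods positive. Try each food alone and each pair with both targets met exactly.
kidney beans only: max(10.3/1.9, 23/6) = 5.421 servings → $3.79.
whole-barley bread only: max(10.3/0.8, 23/4) = 12.88 servings → $5.79.
strawberries only: max(10.3/0.4, 23/2) = 25.75 servings → $18.02.
spinach only: max(10.3/3.4, 23/4) = 5.75 servings → $3.74.
kidney beans + whole-barley bread: intersection lies outside the first quadrant.
kidney beans + strawberries: the both-tight solution has a negative serving — not a feasible corner.
kidney beans + spinach with both tight: 2.891 servings and 1.414 servings → $2.94.
whole-barley bread + strawberries (both tight): parallel constraints — no distinct corner.
whole-barley bread + spinach with both tight: 3.558 servings and 2.192 servings → $3.03.
strawberries + spinach with both tight: 7.115 servings and 2.192 servings → $6.41.
Cheapest feasible corner: $2.94.

$2.94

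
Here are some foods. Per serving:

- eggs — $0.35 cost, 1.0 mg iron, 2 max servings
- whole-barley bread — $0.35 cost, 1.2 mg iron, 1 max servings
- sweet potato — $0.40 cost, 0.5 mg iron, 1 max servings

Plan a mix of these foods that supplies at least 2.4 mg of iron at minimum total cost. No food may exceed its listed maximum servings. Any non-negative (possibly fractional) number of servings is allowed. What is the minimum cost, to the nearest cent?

$0.77

Cost per mg of iron: whole-barley bread $0.2917, eggs $0.3500, sweet potato $0.8000.
Take 1 serving of whole-barley bread: +1.2 mg iron for $0.35 (total $0.35, still need 1.2 mg).
Take 1.2 servings of eggs: +1.2 mg iron for $0.42 (total $0.77, still need 0.0 mg).
Greedy by cheapest-per-mg is optimal for a single linear constraint, so the minimum cost is $0.77.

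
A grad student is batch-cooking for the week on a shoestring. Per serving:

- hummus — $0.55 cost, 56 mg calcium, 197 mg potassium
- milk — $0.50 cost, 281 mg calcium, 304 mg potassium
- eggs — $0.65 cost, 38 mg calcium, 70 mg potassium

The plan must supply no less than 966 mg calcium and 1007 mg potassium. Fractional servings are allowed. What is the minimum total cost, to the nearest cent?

Minimising a linear cost over {calcium ≥ 966, potassium ≥ 1007, servings ≥ 0} — the optimum is at a vertex, using one or two foods.
hummus only: max(966/56, 1007/197) = 17.25 servings → $9.49.
milk only: max(966/281, 1007/304) = 3.438 servings → $1.72.
eggs only: max(966/38, 1007/70) = 25.42 servings → $16.52.
hummus + milk: the both-tight solution has a negative serving — not a feasible corner.
hummus + eggs: the both-tight solution has a negative serving — not a feasible corner.
milk + eggs: the both-tight solution has a negative serving — not a feasible corner.
Cheapest feasible corner: $1.72.

$1.72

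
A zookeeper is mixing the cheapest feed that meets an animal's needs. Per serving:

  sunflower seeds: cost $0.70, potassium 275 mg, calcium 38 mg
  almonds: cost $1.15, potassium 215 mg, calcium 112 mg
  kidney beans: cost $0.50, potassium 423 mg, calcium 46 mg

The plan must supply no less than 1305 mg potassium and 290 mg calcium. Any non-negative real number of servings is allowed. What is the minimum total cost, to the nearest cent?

With two linear requirements the optimum uses one or two foods; enumerate the corners.
sunflower seeds only: max(1305/275, 290/38) = 7.632 servings → $5.34.
almonds only: max(1305/215, 290/112) = 6.07 servings → $6.98.
kidney beans only: max(1305/423, 290/46) = 6.304 servings → $3.15.
sunflower seeds + almonds with both tight: 3.703 servings and 1.333 servings → $4.13.
sunflower seeds + kidney beans: the both-tight solution has a negative serving — not a feasible corner.
almonds + kidney beans with both tight: 1.671 servings and 2.236 servings → $3.04.
The minimum over all feasible corners is $3.04.

$3.04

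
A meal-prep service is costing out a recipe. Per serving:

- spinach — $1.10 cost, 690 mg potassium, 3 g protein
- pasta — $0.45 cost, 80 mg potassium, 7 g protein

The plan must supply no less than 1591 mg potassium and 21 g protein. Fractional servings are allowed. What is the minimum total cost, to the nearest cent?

For a min-cost LP with two ≥-constraints, a basic feasible solution has at most two positive variables.
spinach only: max(1591/690, 21/3) = 7 servings → $7.70.
pasta only: max(1591/80, 21/7) = 19.89 servings → $8.95.
spinach + pasta with both tight: 2.06 servings and 2.117 servings → $3.22.
So the least-cost plan costs $3.22.

$3.22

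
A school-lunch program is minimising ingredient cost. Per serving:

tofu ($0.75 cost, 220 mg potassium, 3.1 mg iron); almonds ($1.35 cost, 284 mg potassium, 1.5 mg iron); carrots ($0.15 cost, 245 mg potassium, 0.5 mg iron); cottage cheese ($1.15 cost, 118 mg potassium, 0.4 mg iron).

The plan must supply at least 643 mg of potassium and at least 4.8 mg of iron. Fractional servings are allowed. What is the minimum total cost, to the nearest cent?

$1.20

For a min-cost LP with two ≥-constraints, a basic feasible solution has at most two positive variables.
tofu only: max(643/220, 4.8/3.1) = 2.923 servings → $2.19.
almonds only: max(643/284, 4.8/1.5) = 3.2 servings → $4.32.
carrots only: max(643/245, 4.8/0.5) = 9.6 servings → $1.44.
cottage cheese only: max(643/118, 4.8/0.4) = 12 servings → $13.80.
tofu + almonds with both tight: 0.7244 servings and 1.703 servings → $2.84.
tofu + carrots with both tight: 1.316 servings and 1.443 servings → $1.20.
tofu + cottage cheese with both tight: 1.113 servings and 3.374 servings → $4.71.
almonds + carrots: intersection lies outside the first quadrant.
almonds + cottage cheese with both targets exact would need a negative amount; discard.
carrots + cottage cheese: the both-tight solution has a negative serving — not a feasible corner.
Cheapest feasible corner: $1.20.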